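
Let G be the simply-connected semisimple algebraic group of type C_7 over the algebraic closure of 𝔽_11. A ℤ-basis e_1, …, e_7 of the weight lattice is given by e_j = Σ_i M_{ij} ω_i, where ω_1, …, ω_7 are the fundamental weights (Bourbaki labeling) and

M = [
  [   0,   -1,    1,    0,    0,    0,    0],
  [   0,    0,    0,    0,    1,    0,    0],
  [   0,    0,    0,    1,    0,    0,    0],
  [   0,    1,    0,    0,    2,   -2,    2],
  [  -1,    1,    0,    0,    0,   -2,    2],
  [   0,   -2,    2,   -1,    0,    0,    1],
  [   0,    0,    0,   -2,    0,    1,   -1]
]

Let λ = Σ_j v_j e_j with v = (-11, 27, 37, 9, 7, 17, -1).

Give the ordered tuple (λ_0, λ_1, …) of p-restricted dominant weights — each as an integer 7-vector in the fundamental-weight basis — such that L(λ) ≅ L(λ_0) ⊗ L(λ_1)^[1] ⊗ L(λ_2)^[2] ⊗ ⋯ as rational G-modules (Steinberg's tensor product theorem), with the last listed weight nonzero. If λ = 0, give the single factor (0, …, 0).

Converting to the ω-basis (c_i = row i of M dotted with v = (-11, 27, 37, 9, 7, 17, -1)):
  c_1 = (0)·(-11) + (-1)·(27) + (1)·(37) + (0)·(9) + (0)·(7) + (0)·(17) + (0)·(-1) = 10
  c_2 = (0)·(-11) + (0)·(27) + (0)·(37) + (0)·(9) + (1)·(7) + (0)·(17) + (0)·(-1) = 7
  c_3 = (0)·(-11) + (0)·(27) + (0)·(37) + (1)·(9) + (0)·(7) + (0)·(17) + (0)·(-1) = 9
  c_4 = (0)·(-11) + (1)·(27) + (0)·(37) + (0)·(9) + (2)·(7) + (-2)·(17) + (2)·(-1) = 5
  c_5 = (-1)·(-11) + (1)·(27) + (0)·(37) + (0)·(9) + (0)·(7) + (-2)·(17) + (2)·(-1) = 2
  c_6 = (0)·(-11) + (-2)·(27) + (2)·(37) + (-1)·(9) + (0)·(7) + (0)·(17) + (1)·(-1) = 10
  c_7 = (0)·(-11) + (0)·(27) + (0)·(37) + (-2)·(9) + (0)·(7) + (1)·(17) + (-1)·(-1) = 0
p = 11; digits c_i = Σ_j d_{ij}·11^j, 0 ≤ d_{ij} < 11:
  c_1 = 10 = 10·11^0
  c_2 = 7 = 7·11^0
  c_3 = 9 = 9·11^0
  c_4 = 5 = 5·11^0
  c_5 = 2 = 2·11^0
  c_6 = 10 = 10·11^0
  c_7 = 0
p-restricted factor λ_0 = (10, 7, 9, 5, 2, 10, 0)

((10, 7, 9, 5, 2, 10, 0),)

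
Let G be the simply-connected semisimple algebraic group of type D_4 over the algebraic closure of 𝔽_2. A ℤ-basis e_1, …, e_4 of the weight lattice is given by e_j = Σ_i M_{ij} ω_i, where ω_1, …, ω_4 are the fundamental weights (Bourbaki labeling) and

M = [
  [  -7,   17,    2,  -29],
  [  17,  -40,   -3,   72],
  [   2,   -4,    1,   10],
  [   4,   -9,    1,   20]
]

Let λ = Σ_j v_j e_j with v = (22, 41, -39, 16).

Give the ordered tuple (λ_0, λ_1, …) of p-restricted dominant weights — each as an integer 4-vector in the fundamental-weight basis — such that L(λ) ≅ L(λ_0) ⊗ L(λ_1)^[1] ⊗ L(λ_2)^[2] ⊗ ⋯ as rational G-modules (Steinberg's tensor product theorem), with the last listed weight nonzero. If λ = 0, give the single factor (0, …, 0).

In the fundamental-weight basis, λ has coordinates c = M·v (v = (22, 41, -39, 16)):
  c_1 = -7*22 + 17*41 + 2*-39 + -29*16 = 1
  c_2 = 17*22 + -40*41 + -3*-39 + 72*16 = 3
  c_3 = 2*22 + -4*41 + 1*-39 + 10*16 = 1
  c_4 = 4*22 + -9*41 + 1*-39 + 20*16 = 0
p = 2; digits c_i = Σ_j d_{ij}·2^j, 0 ≤ d_{ij} < 2:
  c_1 = 1 = 1·2^0
  c_2 = 3 = 1·2^0 + 1·2^1
  c_3 = 1 = 1·2^0
  c_4 = 0
λ_0 = (1, 1, 1, 0)
λ_1 = (0, 1, 0, 0)

((1, 1, 1, 0), (0, 1, 0, 0))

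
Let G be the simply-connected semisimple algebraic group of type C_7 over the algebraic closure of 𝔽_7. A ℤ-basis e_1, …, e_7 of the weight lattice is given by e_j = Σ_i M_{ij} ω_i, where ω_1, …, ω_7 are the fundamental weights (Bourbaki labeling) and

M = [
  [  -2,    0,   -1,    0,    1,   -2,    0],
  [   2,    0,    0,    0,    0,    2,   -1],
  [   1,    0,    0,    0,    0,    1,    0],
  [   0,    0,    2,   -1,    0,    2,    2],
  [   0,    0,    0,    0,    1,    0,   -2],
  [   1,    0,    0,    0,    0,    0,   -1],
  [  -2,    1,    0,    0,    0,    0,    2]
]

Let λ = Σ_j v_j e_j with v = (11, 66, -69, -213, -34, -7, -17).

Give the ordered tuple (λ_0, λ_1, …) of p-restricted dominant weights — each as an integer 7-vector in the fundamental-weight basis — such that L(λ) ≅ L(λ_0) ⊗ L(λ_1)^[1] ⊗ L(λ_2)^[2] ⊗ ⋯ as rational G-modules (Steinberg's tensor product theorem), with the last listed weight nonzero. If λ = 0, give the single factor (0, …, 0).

((6, 4, 4, 6, 0, 0, 3), (3, 3, 0, 3, 0, 4, 1))

ω-coordinates c = M·v, v = (11, 66, -69, -213, -34, -7, -17):
  c_1 = (-2)·(11) + (0)·(66) + (-1)·(-69) + (0)·(-213) + (1)·(-34) + (-2)·(-7) + (0)·(-17) = 27
  c_2 = (2)·(11) + (0)·(66) + (0)·(-69) + (0)·(-213) + (0)·(-34) + (2)·(-7) + (-1)·(-17) = 25
  c_3 = (1)·(11) + (0)·(66) + (0)·(-69) + (0)·(-213) + (0)·(-34) + (1)·(-7) + (0)·(-17) = 4
  c_4 = (0)·(11) + (0)·(66) + (2)·(-69) + (-1)·(-213) + (0)·(-34) + (2)·(-7) + (2)·(-17) = 27
  c_5 = (0)·(11) + (0)·(66) + (0)·(-69) + (0)·(-213) + (1)·(-34) + (0)·(-7) + (-2)·(-17) = 0
  c_6 = (1)·(11) + (0)·(66) + (0)·(-69) + (0)·(-213) + (0)·(-34) + (0)·(-7) + (-1)·(-17) = 28
  c_7 = (-2)·(11) + (1)·(66) + (0)·(-69) + (0)·(-213) + (0)·(-34) + (0)·(-7) + (2)·(-17) = 10
Base-7 expansion of each c_i:
  c_1 = 27 = 6·7^0 + 3·7^1
  c_2 = 25 = 4·7^0 + 3·7^1
  c_3 = 4 = 4·7^0
  c_4 = 27 = 6·7^0 + 3·7^1
  c_5 = 0
  c_6 = 28 = 0·7^0 + 4·7^1
  c_7 = 10 = 3·7^0 + 1·7^1
p-restricted factor λ_0 = (6, 4, 4, 6, 0, 0, 3)
p-restricted factor λ_1 = (3, 3, 0, 3, 0, 4, 1)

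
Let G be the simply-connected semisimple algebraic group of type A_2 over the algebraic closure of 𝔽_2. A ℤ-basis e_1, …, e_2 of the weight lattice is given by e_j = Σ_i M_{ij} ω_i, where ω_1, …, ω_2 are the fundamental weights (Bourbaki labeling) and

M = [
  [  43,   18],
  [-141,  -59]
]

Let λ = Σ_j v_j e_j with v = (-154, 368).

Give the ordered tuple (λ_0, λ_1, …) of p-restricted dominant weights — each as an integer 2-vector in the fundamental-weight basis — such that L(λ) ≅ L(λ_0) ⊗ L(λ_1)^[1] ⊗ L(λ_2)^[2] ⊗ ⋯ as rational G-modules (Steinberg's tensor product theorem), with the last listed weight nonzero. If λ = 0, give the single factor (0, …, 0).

((0, 0), (1, 1))

In the fundamental-weight basis, λ has coordinates c = M·v (v = (-154, 368)):
  c_1 = 43*-154 + 18*368 = 2
  c_2 = -141*-154 + -59*368 = 2
Writing each c_i in base p = 2:
  c_1 = 2 = 0·2^0 + 1·2^1
  c_2 = 2 = 0·2^0 + 1·2^1
Factor λ_0 = (0, 0)
Factor λ_1 = (1, 1)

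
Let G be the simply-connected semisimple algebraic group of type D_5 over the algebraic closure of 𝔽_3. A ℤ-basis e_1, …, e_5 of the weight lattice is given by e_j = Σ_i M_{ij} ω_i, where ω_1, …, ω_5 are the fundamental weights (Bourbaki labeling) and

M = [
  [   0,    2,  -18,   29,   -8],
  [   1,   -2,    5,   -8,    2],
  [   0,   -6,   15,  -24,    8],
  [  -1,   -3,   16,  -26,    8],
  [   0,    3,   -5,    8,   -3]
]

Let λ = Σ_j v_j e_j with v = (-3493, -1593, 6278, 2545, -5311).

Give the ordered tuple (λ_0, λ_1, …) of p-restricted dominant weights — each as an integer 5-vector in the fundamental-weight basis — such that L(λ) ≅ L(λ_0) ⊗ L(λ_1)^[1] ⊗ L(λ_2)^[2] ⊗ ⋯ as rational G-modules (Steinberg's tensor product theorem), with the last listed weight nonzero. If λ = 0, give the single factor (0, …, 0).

((1, 2, 1, 2, 1), (1, 0, 2, 2, 2), (2, 2, 2, 0, 1), (0, 0, 2, 2, 1), (1, 1, 1, 0, 1))

Converting to the ω-basis (c_i = row i of M dotted with v = (-3493, -1593, 6278, 2545, -5311)):
  c_1 = 0*-3493 + 2*-1593 + -18*6278 + 29*2545 + -8*-5311 = 103
  c_2 = 1*-3493 + -2*-1593 + 5*6278 + -8*2545 + 2*-5311 = 101
  c_3 = 0*-3493 + -6*-1593 + 15*6278 + -24*2545 + 8*-5311 = 160
  c_4 = -1*-3493 + -3*-1593 + 16*6278 + -26*2545 + 8*-5311 = 62
  c_5 = 0*-3493 + 3*-1593 + -5*6278 + 8*2545 + -3*-5311 = 124
Base-3 expansion of each c_i:
  c_1 = 103 = 1·3^0 + 1·3^1 + 2·3^2 + 0·3^3 + 1·3^4
  c_2 = 101 = 2·3^0 + 0·3^1 + 2·3^2 + 0·3^3 + 1·3^4
  c_3 = 160 = 1·3^0 + 2·3^1 + 2·3^2 + 2·3^3 + 1·3^4
  c_4 = 62 = 2·3^0 + 2·3^1 + 0·3^2 + 2·3^3
  c_5 = 124 = 1·3^0 + 2·3^1 + 1·3^2 + 1·3^3 + 1·3^4
p-restricted factor λ_0 = (1, 2, 1, 2, 1)
p-restricted factor λ_1 = (1, 0, 2, 2, 2)
p-restricted factor λ_2 = (2, 2, 2, 0, 1)
p-restricted factor λ_3 = (0, 0, 2, 2, 1)
p-restricted factor λ_4 = (1, 1, 1, 0, 1)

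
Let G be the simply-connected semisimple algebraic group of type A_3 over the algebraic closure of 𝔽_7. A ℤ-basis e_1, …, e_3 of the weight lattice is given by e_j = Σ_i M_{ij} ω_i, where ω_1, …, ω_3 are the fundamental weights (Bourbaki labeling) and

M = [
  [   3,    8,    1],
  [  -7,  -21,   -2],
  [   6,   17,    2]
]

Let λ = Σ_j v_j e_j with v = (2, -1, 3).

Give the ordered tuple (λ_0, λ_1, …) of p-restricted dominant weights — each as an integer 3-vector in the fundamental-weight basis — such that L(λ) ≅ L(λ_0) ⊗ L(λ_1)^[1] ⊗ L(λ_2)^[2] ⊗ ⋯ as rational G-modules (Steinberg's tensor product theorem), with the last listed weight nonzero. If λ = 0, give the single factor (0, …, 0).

((1, 1, 1),)

ω-coordinates c = M·v, v = (2, -1, 3):
  c_1 = (3)·(2) + (8)·(-1) + (1)·(3) = 1
  c_2 = (-7)·(2) + (-21)·(-1) + (-2)·(3) = 1
  c_3 = (6)·(2) + (17)·(-1) + (2)·(3) = 1
p = 7; digits c_i = Σ_j d_{ij}·7^j, 0 ≤ d_{ij} < 7:
  c_1 = 1 = 1·7^0
  c_2 = 1 = 1·7^0
  c_3 = 1 = 1·7^0
Factor λ_0 = (1, 1, 1)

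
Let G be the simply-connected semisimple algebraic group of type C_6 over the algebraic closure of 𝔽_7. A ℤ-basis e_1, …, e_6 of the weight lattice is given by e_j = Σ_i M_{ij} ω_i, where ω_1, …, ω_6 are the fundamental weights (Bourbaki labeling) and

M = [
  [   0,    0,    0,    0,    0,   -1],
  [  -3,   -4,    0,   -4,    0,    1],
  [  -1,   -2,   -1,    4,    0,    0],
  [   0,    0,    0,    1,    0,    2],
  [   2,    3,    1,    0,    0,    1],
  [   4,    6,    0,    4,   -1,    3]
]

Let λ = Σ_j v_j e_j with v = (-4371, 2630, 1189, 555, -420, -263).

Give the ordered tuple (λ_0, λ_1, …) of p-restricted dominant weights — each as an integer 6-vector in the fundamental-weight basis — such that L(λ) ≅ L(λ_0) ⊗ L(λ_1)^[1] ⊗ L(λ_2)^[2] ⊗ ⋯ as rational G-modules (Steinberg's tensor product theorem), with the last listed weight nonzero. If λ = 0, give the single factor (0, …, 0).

Converting to the ω-basis (c_i = row i of M dotted with v = (-4371, 2630, 1189, 555, -420, -263)):
  c_1 = 0*-4371 + 0*2630 + 0*1189 + 0*555 + 0*-420 + -1*-263 = 263
  c_2 = -3*-4371 + -4*2630 + 0*1189 + -4*555 + 0*-420 + 1*-263 = 110
  c_3 = -1*-4371 + -2*2630 + -1*1189 + 4*555 + 0*-420 + 0*-263 = 142
  c_4 = 0*-4371 + 0*2630 + 0*1189 + 1*555 + 0*-420 + 2*-263 = 29
  c_5 = 2*-4371 + 3*2630 + 1*1189 + 0*555 + 0*-420 + 1*-263 = 74
  c_6 = 4*-4371 + 6*2630 + 0*1189 + 4*555 + -1*-420 + 3*-263 = 147
Base-7 expansion of each c_i:
  c_1 = 263 = 4·7^0 + 2·7^1 + 5·7^2
  c_2 = 110 = 5·7^0 + 1·7^1 + 2·7^2
  c_3 = 142 = 2·7^0 + 6·7^1 + 2·7^2
  c_4 = 29 = 1·7^0 + 4·7^1
  c_5 = 74 = 4·7^0 + 3·7^1 + 1·7^2
  c_6 = 147 = 0·7^0 + 0·7^1 + 3·7^2
λ_0 = (4, 5, 2, 1, 4, 0)
λ_1 = (2, 1, 6, 4, 3, 0)
λ_2 = (5, 2, 2, 0, 1, 3)

((4, 5, 2, 1, 4, 0), (2, 1, 6, 4, 3, 0), (5, 2, 2, 0, 1, 3))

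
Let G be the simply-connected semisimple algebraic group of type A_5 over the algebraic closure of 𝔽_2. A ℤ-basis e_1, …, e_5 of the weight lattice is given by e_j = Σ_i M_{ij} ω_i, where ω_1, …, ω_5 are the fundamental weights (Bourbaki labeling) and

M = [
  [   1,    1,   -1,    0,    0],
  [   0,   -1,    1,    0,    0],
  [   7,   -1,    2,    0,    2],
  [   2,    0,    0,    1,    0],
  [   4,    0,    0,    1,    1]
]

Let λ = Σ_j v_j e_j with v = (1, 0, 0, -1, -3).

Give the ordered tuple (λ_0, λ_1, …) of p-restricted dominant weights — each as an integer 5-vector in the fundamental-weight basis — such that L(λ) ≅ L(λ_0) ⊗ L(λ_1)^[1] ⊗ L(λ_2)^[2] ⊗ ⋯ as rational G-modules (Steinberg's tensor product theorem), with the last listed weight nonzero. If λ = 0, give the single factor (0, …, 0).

((1, 0, 1, 1, 0),)

In the fundamental-weight basis, λ has coordinates c = M·v (v = (1, 0, 0, -1, -3)):
  c_1 = 1·1 + 1·0 + (-1)·(0) + (0)·(-1) + (0)·(-3) = 1
  c_2 = 0·1 + (-1)·(0) + 1·0 + (0)·(-1) + (0)·(-3) = 0
  c_3 = 7·1 + (-1)·(0) + 2·0 + (0)·(-1) + (2)·(-3) = 1
  c_4 = 2·1 + 0·0 + 0·0 + (1)·(-1) + (0)·(-3) = 1
  c_5 = 4·1 + 0·0 + 0·0 + (1)·(-1) + (1)·(-3) = 0
Writing each c_i in base p = 2:
  c_1 = 1 = 1·2^0
  c_2 = 0
  c_3 = 1 = 1·2^0
  c_4 = 1 = 1·2^0
  c_5 = 0
p-restricted factor λ_0 = (1, 0, 1, 1, 0)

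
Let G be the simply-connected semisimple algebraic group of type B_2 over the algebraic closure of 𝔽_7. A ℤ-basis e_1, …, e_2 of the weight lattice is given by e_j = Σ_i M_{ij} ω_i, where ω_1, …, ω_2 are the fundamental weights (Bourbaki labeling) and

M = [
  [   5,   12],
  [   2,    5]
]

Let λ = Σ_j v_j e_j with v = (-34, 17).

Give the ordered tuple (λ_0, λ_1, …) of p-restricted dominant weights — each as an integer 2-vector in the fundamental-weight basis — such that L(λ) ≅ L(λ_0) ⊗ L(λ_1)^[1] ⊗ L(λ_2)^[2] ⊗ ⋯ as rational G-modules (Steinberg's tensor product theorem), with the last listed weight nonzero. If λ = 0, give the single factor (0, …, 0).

((6, 3), (4, 2))

Converting to the ω-basis (c_i = row i of M dotted with v = (-34, 17)):
  c_1 = (5)·(-34) + (12)·(17) = 34
  c_2 = (2)·(-34) + (5)·(17) = 17
Base-7 expansion of each c_i:
  c_1 = 34 = 6·7^0 + 4·7^1
  c_2 = 17 = 3·7^0 + 2·7^1
p-restricted factor λ_0 = (6, 3)
p-restricted factor λ_1 = (4, 2)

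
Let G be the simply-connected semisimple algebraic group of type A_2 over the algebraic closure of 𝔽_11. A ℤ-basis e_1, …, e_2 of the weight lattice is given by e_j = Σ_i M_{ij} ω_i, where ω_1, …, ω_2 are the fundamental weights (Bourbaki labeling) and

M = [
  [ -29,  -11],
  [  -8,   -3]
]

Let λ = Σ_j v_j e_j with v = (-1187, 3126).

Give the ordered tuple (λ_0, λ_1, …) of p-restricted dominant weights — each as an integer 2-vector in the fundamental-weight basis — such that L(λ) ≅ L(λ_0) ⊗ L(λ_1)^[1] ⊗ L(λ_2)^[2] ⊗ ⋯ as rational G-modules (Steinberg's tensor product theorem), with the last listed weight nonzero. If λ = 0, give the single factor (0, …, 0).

Compute c_i = Σ_j M_{ij} v_j with v = (-1187, 3126):
  c_1 = (-29)·(-1187) + (-11)·(3126) = 37
  c_2 = (-8)·(-1187) + (-3)·(3126) = 118
Expand coordinatewise in base 11:
  c_1 = 37 = 4·11^0 + 3·11^1
  c_2 = 118 = 8·11^0 + 10·11^1
λ_0 = (4, 8)
λ_1 = (3, 10)

((4, 8), (3, 10))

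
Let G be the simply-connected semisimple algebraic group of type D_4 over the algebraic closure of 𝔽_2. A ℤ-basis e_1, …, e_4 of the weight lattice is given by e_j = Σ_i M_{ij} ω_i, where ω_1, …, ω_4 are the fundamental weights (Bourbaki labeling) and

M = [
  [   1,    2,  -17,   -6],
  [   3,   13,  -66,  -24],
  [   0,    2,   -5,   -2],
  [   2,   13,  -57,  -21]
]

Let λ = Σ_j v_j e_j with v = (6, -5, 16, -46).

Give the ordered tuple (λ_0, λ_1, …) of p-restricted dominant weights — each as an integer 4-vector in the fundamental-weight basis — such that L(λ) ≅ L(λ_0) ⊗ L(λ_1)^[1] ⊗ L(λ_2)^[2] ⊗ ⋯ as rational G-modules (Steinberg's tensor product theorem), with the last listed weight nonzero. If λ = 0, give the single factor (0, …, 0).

((0, 1, 0, 1), (0, 0, 1, 0))

Converting to the ω-basis (c_i = row i of M dotted with v = (6, -5, 16, -46)):
  c_1 = 1·6 + (2)·(-5) + (-17)·(16) + (-6)·(-46) = 0
  c_2 = 3·6 + (13)·(-5) + (-66)·(16) + (-24)·(-46) = 1
  c_3 = 0·6 + (2)·(-5) + (-5)·(16) + (-2)·(-46) = 2
  c_4 = 2·6 + (13)·(-5) + (-57)·(16) + (-21)·(-46) = 1
Expand coordinatewise in base 2:
  c_1 = 0
  c_2 = 1 = 1·2^0
  c_3 = 2 = 0·2^0 + 1·2^1
  c_4 = 1 = 1·2^0
λ_0 = (0, 1, 0, 1)
λ_1 = (0, 0, 1, 0)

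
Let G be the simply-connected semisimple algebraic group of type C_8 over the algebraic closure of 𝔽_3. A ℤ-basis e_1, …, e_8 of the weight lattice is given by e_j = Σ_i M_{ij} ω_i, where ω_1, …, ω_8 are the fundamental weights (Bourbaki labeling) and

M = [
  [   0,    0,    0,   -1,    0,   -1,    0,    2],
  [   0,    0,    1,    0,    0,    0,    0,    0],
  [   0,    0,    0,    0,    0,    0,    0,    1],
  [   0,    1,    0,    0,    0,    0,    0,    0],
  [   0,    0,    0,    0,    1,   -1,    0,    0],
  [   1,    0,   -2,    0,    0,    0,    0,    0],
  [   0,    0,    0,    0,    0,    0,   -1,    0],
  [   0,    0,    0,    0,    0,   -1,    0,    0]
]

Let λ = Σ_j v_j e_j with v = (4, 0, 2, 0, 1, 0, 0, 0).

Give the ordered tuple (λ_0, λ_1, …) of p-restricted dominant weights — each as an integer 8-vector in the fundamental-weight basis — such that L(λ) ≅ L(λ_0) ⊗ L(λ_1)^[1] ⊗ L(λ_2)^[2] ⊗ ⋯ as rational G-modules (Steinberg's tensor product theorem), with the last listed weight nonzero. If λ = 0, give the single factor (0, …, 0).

((0, 2, 0, 0, 1, 0, 0, 0),)

Compute c_i = Σ_j M_{ij} v_j with v = (4, 0, 2, 0, 1, 0, 0, 0):
  c_1 = 0*4 + 0*0 + 0*2 + -1*0 + 0*1 + -1*0 + 0*0 + 2*0 = 0
  c_2 = 0*4 + 0*0 + 1*2 + 0*0 + 0*1 + 0*0 + 0*0 + 0*0 = 2
  c_3 = 0*4 + 0*0 + 0*2 + 0*0 + 0*1 + 0*0 + 0*0 + 1*0 = 0
  c_4 = 0*4 + 1*0 + 0*2 + 0*0 + 0*1 + 0*0 + 0*0 + 0*0 = 0
  c_5 = 0*4 + 0*0 + 0*2 + 0*0 + 1*1 + -1*0 + 0*0 + 0*0 = 1
  c_6 = 1*4 + 0*0 + -2*2 + 0*0 + 0*1 + 0*0 + 0*0 + 0*0 = 0
  c_7 = 0*4 + 0*0 + 0*2 + 0*0 + 0*1 + 0*0 + -1*0 + 0*0 = 0
  c_8 = 0*4 + 0*0 + 0*2 + 0*0 + 0*1 + -1*0 + 0*0 + 0*0 = 0
Base-3 expansion of each c_i:
  c_1 = 0
  c_2 = 2 = 2·3^0
  c_3 = 0
  c_4 = 0
  c_5 = 1 = 1·3^0
  c_6 = 0
  c_7 = 0
  c_8 = 0
Factor λ_0 = (0, 2, 0, 0, 1, 0, 0, 0)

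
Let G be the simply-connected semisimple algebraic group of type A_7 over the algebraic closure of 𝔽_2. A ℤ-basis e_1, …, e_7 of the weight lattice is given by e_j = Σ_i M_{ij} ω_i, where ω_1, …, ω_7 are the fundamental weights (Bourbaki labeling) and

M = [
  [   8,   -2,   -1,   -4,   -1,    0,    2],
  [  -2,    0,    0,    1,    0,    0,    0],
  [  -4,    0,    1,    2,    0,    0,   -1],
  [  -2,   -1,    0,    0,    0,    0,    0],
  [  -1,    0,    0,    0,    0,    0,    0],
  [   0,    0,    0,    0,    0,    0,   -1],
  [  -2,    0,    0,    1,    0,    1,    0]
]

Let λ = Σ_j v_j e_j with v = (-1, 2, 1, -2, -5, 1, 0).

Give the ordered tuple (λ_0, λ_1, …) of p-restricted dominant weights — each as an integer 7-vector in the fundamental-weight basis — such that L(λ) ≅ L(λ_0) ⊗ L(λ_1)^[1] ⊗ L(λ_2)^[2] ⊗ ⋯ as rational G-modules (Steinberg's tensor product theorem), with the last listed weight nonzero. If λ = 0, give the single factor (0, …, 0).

Converting to the ω-basis (c_i = row i of M dotted with v = (-1, 2, 1, -2, -5, 1, 0)):
  c_1 = (8)·(-1) + (-2)·(2) + (-1)·(1) + (-4)·(-2) + (-1)·(-5) + 0·1 + 2·0 = 0
  c_2 = (-2)·(-1) + 0·2 + 0·1 + (1)·(-2) + (0)·(-5) + 0·1 + 0·0 = 0
  c_3 = (-4)·(-1) + 0·2 + 1·1 + (2)·(-2) + (0)·(-5) + 0·1 + (-1)·(0) = 1
  c_4 = (-2)·(-1) + (-1)·(2) + 0·1 + (0)·(-2) + (0)·(-5) + 0·1 + 0·0 = 0
  c_5 = (-1)·(-1) + 0·2 + 0·1 + (0)·(-2) + (0)·(-5) + 0·1 + 0·0 = 1
  c_6 = (0)·(-1) + 0·2 + 0·1 + (0)·(-2) + (0)·(-5) + 0·1 + (-1)·(0) = 0
  c_7 = (-2)·(-1) + 0·2 + 0·1 + (1)·(-2) + (0)·(-5) + 1·1 + 0·0 = 1
Writing each c_i in base p = 2:
  c_1 = 0
  c_2 = 0
  c_3 = 1 = 1·2^0
  c_4 = 0
  c_5 = 1 = 1·2^0
  c_6 = 0
  c_7 = 1 = 1·2^0
Factor λ_0 = (0, 0, 1, 0, 1, 0, 1)

((0, 0, 1, 0, 1, 0, 1),)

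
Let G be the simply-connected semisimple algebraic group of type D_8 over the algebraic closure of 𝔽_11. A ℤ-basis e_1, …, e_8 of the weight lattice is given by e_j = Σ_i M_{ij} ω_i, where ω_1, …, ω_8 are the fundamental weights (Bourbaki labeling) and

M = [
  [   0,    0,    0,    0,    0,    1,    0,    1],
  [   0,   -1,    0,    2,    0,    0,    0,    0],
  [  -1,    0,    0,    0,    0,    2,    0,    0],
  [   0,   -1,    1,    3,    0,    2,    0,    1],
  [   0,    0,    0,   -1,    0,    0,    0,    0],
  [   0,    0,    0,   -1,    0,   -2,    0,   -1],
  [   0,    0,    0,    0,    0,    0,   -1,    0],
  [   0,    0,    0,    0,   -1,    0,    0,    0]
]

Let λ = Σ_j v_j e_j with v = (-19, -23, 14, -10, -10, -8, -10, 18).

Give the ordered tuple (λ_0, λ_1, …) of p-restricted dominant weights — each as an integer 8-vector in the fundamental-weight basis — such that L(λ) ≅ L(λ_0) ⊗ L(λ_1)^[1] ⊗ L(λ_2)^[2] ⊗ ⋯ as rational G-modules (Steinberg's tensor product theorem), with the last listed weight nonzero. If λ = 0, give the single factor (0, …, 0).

((10, 3, 3, 9, 10, 8, 10, 10),)

In the fundamental-weight basis, λ has coordinates c = M·v (v = (-19, -23, 14, -10, -10, -8, -10, 18)):
  c_1 = 0*-19 + 0*-23 + 0*14 + 0*-10 + 0*-10 + 1*-8 + 0*-10 + 1*18 = 10
  c_2 = 0*-19 + -1*-23 + 0*14 + 2*-10 + 0*-10 + 0*-8 + 0*-10 + 0*18 = 3
  c_3 = -1*-19 + 0*-23 + 0*14 + 0*-10 + 0*-10 + 2*-8 + 0*-10 + 0*18 = 3
  c_4 = 0*-19 + -1*-23 + 1*14 + 3*-10 + 0*-10 + 2*-8 + 0*-10 + 1*18 = 9
  c_5 = 0*-19 + 0*-23 + 0*14 + -1*-10 + 0*-10 + 0*-8 + 0*-10 + 0*18 = 10
  c_6 = 0*-19 + 0*-23 + 0*14 + -1*-10 + 0*-10 + -2*-8 + 0*-10 + -1*18 = 8
  c_7 = 0*-19 + 0*-23 + 0*14 + 0*-10 + 0*-10 + 0*-8 + -1*-10 + 0*18 = 10
  c_8 = 0*-19 + 0*-23 + 0*14 + 0*-10 + -1*-10 + 0*-8 + 0*-10 + 0*18 = 10
Writing each c_i in base p = 11:
  c_1 = 10 = 10·11^0
  c_2 = 3 = 3·11^0
  c_3 = 3 = 3·11^0
  c_4 = 9 = 9·11^0
  c_5 = 10 = 10·11^0
  c_6 = 8 = 8·11^0
  c_7 = 10 = 10·11^0
  c_8 = 10 = 10·11^0
Factor λ_0 = (10, 3, 3, 9, 10, 8, 10, 10)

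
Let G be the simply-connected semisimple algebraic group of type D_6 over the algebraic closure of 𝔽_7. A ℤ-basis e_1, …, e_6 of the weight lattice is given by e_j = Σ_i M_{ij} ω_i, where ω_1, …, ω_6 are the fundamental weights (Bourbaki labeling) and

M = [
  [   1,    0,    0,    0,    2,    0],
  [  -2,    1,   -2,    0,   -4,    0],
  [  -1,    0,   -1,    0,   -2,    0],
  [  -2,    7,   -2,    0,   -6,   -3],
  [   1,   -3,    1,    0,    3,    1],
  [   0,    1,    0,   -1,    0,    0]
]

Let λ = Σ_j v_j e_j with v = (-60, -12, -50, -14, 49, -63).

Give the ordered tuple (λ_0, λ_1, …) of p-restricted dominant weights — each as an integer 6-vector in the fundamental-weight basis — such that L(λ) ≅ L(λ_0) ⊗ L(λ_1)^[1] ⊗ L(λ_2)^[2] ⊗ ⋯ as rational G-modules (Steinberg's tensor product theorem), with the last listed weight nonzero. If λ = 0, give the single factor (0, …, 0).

Converting to the ω-basis (c_i = row i of M dotted with v = (-60, -12, -50, -14, 49, -63)):
  c_1 = (1)·(-60) + (0)·(-12) + (0)·(-50) + (0)·(-14) + (2)·(49) + (0)·(-63) = 38
  c_2 = (-2)·(-60) + (1)·(-12) + (-2)·(-50) + (0)·(-14) + (-4)·(49) + (0)·(-63) = 12
  c_3 = (-1)·(-60) + (0)·(-12) + (-1)·(-50) + (0)·(-14) + (-2)·(49) + (0)·(-63) = 12
  c_4 = (-2)·(-60) + (7)·(-12) + (-2)·(-50) + (0)·(-14) + (-6)·(49) + (-3)·(-63) = 31
  c_5 = (1)·(-60) + (-3)·(-12) + (1)·(-50) + (0)·(-14) + (3)·(49) + (1)·(-63) = 10
  c_6 = (0)·(-60) + (1)·(-12) + (0)·(-50) + (-1)·(-14) + (0)·(49) + (0)·(-63) = 2
Expand coordinatewise in base 7:
  c_1 = 38 = 3·7^0 + 5·7^1
  c_2 = 12 = 5·7^0 + 1·7^1
  c_3 = 12 = 5·7^0 + 1·7^1
  c_4 = 31 = 3·7^0 + 4·7^1
  c_5 = 10 = 3·7^0 + 1·7^1
  c_6 = 2 = 2·7^0
p-restricted factor λ_0 = (3, 5, 5, 3, 3, 2)
p-restricted factor λ_1 = (5, 1, 1, 4, 1, 0)

((3, 5, 5, 3, 3, 2), (5, 1, 1, 4, 1, 0))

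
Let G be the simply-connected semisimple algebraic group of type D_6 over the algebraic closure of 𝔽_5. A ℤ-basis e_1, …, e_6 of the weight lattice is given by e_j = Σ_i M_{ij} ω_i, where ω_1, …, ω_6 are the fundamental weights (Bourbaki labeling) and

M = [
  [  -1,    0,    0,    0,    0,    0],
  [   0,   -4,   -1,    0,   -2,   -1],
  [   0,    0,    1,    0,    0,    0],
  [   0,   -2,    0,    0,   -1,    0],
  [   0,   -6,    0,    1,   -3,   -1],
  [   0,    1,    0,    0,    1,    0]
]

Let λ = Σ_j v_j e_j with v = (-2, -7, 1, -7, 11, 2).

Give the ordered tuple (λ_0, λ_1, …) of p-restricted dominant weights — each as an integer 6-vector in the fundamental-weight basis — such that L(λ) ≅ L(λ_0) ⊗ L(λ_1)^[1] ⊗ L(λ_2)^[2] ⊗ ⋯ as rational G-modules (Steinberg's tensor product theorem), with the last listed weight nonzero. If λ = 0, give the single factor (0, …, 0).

Compute c_i = Σ_j M_{ij} v_j with v = (-2, -7, 1, -7, 11, 2):
  c_1 = (-1)·(-2) + (0)·(-7) + (0)·(1) + (0)·(-7) + (0)·(11) + (0)·(2) = 2
  c_2 = (0)·(-2) + (-4)·(-7) + (-1)·(1) + (0)·(-7) + (-2)·(11) + (-1)·(2) = 3
  c_3 = (0)·(-2) + (0)·(-7) + (1)·(1) + (0)·(-7) + (0)·(11) + (0)·(2) = 1
  c_4 = (0)·(-2) + (-2)·(-7) + (0)·(1) + (0)·(-7) + (-1)·(11) + (0)·(2) = 3
  c_5 = (0)·(-2) + (-6)·(-7) + (0)·(1) + (1)·(-7) + (-3)·(11) + (-1)·(2) = 0
  c_6 = (0)·(-2) + (1)·(-7) + (0)·(1) + (0)·(-7) + (1)·(11) + (0)·(2) = 4
p = 5; digits c_i = Σ_j d_{ij}·5^j, 0 ≤ d_{ij} < 5:
  c_1 = 2 = 2·5^0
  c_2 = 3 = 3·5^0
  c_3 = 1 = 1·5^0
  c_4 = 3 = 3·5^0
  c_5 = 0
  c_6 = 4 = 4·5^0
Factor λ_0 = (2, 3, 1, 3, 0, 4)

((2, 3, 1, 3, 0, 4),)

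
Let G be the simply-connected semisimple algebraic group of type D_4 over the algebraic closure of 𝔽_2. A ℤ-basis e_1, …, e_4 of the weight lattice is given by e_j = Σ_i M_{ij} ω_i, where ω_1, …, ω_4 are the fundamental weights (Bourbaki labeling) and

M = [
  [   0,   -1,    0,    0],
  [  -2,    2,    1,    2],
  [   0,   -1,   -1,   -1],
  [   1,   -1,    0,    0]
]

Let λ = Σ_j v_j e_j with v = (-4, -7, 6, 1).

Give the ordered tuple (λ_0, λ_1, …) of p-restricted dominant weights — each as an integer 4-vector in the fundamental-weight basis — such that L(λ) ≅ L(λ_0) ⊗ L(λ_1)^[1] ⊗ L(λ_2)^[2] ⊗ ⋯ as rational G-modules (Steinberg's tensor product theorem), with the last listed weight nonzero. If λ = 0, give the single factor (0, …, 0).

((1, 0, 0, 1), (1, 1, 0, 1), (1, 0, 0, 0))

Converting to the ω-basis (c_i = row i of M dotted with v = (-4, -7, 6, 1)):
  c_1 = (0)·(-4) + (-1)·(-7) + (0)·(6) + (0)·(1) = 7
  c_2 = (-2)·(-4) + (2)·(-7) + (1)·(6) + (2)·(1) = 2
  c_3 = (0)·(-4) + (-1)·(-7) + (-1)·(6) + (-1)·(1) = 0
  c_4 = (1)·(-4) + (-1)·(-7) + (0)·(6) + (0)·(1) = 3
p = 2; digits c_i = Σ_j d_{ij}·2^j, 0 ≤ d_{ij} < 2:
  c_1 = 7 = 1·2^0 + 1·2^1 + 1·2^2
  c_2 = 2 = 0·2^0 + 1·2^1
  c_3 = 0
  c_4 = 3 = 1·2^0 + 1·2^1
Factor λ_0 = (1, 0, 0, 1)
Factor λ_1 = (1, 1, 0, 1)
Factor λ_2 = (1, 0, 0, 0)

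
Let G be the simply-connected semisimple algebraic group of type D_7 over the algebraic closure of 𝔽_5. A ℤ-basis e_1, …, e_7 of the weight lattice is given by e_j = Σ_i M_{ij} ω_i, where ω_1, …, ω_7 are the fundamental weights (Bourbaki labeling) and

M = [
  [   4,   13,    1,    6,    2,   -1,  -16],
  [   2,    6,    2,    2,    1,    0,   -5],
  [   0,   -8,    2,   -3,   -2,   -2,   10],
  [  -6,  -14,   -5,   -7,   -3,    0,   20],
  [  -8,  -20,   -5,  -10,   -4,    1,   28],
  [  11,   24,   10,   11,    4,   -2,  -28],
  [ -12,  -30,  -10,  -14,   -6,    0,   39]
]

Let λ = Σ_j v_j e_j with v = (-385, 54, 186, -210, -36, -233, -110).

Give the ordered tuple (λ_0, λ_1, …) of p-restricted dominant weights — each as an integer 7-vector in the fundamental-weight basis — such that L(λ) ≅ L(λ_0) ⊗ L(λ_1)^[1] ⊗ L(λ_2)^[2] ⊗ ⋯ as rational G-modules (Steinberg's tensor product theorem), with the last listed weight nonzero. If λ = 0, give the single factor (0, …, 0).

Change of basis e → ω: c = M·v where v = (-385, 54, 186, -210, -36, -233, -110):
  c_1 = 4*-385 + 13*54 + 1*186 + 6*-210 + 2*-36 + -1*-233 + -16*-110 = 9
  c_2 = 2*-385 + 6*54 + 2*186 + 2*-210 + 1*-36 + 0*-233 + -5*-110 = 20
  c_3 = 0*-385 + -8*54 + 2*186 + -3*-210 + -2*-36 + -2*-233 + 10*-110 = 8
  c_4 = -6*-385 + -14*54 + -5*186 + -7*-210 + -3*-36 + 0*-233 + 20*-110 = 2
  c_5 = -8*-385 + -20*54 + -5*186 + -10*-210 + -4*-36 + 1*-233 + 28*-110 = 1
  c_6 = 11*-385 + 24*54 + 10*186 + 11*-210 + 4*-36 + -2*-233 + -28*-110 = 13
  c_7 = -12*-385 + -30*54 + -10*186 + -14*-210 + -6*-36 + 0*-233 + 39*-110 = 6
Base-5 expansion of each c_i:
  c_1 = 9 = 4·5^0 + 1·5^1
  c_2 = 20 = 0·5^0 + 4·5^1
  c_3 = 8 = 3·5^0 + 1·5^1
  c_4 = 2 = 2·5^0
  c_5 = 1 = 1·5^0
  c_6 = 13 = 3·5^0 + 2·5^1
  c_7 = 6 = 1·5^0 + 1·5^1
p-restricted factor λ_0 = (4, 0, 3, 2, 1, 3, 1)
p-restricted factor λ_1 = (1, 4, 1, 0, 0, 2, 1)

((4, 0, 3, 2, 1, 3, 1), (1, 4, 1, 0, 0, 2, 1))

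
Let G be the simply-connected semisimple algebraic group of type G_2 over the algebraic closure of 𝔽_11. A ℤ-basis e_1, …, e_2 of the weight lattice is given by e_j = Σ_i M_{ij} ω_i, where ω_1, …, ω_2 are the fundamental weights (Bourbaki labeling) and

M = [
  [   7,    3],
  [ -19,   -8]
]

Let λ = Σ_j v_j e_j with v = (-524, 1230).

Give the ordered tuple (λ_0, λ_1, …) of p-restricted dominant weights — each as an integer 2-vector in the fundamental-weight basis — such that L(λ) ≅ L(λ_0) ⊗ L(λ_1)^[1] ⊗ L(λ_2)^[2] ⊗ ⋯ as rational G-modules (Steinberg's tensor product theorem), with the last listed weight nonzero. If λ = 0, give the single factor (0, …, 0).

((0, 6), (2, 10))

ω-coordinates c = M·v, v = (-524, 1230):
  c_1 = (7)·(-524) + 3·1230 = 22
  c_2 = (-19)·(-524) + (-8)·(1230) = 116
Base-11 expansion of each c_i:
  c_1 = 22 = 0·11^0 + 2·11^1
  c_2 = 116 = 6·11^0 + 10·11^1
Factor λ_0 = (0, 6)
Factor λ_1 = (2, 10)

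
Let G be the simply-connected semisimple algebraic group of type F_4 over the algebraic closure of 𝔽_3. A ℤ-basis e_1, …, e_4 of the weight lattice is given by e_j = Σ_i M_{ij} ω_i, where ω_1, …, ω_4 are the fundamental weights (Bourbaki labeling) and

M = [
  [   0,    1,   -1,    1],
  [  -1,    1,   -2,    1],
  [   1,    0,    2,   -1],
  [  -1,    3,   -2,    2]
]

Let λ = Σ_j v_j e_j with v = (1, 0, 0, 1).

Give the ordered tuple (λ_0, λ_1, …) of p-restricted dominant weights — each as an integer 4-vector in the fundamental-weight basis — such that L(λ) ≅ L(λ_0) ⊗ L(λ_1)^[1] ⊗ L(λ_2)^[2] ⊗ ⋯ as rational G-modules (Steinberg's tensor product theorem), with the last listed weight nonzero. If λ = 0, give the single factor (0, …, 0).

ω-coordinates c = M·v, v = (1, 0, 0, 1):
  c_1 = (0)·(1) + (1)·(0) + (-1)·(0) + (1)·(1) = 1
  c_2 = (-1)·(1) + (1)·(0) + (-2)·(0) + (1)·(1) = 0
  c_3 = (1)·(1) + (0)·(0) + (2)·(0) + (-1)·(1) = 0
  c_4 = (-1)·(1) + (3)·(0) + (-2)·(0) + (2)·(1) = 1
p = 3; digits c_i = Σ_j d_{ij}·3^j, 0 ≤ d_{ij} < 3:
  c_1 = 1 = 1·3^0
  c_2 = 0
  c_3 = 0
  c_4 = 1 = 1·3^0
Factor λ_0 = (1, 0, 0, 1)

((1, 0, 0, 1),)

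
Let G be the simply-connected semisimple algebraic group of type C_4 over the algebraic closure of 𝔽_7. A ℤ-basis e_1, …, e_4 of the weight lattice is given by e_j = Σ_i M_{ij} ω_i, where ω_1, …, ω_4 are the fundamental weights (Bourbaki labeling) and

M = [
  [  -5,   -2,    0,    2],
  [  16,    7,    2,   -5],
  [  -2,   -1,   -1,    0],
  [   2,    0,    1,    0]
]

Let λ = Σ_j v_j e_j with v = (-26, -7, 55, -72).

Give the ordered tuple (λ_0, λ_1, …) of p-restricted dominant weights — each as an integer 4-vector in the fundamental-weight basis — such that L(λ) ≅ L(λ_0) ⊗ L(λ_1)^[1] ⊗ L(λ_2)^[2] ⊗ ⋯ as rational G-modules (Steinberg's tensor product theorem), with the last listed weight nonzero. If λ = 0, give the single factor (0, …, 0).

((0, 5, 4, 3),)

In the fundamental-weight basis, λ has coordinates c = M·v (v = (-26, -7, 55, -72)):
  c_1 = -5*-26 + -2*-7 + 0*55 + 2*-72 = 0
  c_2 = 16*-26 + 7*-7 + 2*55 + -5*-72 = 5
  c_3 = -2*-26 + -1*-7 + -1*55 + 0*-72 = 4
  c_4 = 2*-26 + 0*-7 + 1*55 + 0*-72 = 3
Base-7 expansion of each c_i:
  c_1 = 0
  c_2 = 5 = 5·7^0
  c_3 = 4 = 4·7^0
  c_4 = 3 = 3·7^0
p-restricted factor λ_0 = (0, 5, 4, 3)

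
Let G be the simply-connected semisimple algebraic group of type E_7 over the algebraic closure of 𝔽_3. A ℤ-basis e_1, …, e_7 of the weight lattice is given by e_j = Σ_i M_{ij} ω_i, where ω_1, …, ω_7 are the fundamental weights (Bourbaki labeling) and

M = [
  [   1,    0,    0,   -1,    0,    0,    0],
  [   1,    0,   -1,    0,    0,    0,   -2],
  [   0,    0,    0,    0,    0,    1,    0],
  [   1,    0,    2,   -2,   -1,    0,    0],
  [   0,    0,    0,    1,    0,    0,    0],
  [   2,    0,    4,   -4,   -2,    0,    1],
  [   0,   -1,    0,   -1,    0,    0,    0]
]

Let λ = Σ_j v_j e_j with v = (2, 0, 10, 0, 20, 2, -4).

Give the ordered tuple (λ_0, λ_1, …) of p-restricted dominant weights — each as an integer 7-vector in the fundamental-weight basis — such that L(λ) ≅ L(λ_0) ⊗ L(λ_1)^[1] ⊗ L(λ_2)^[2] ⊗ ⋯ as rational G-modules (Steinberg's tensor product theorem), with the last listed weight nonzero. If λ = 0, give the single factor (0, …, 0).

((2, 0, 2, 2, 0, 0, 0),)

ω-coordinates c = M·v, v = (2, 0, 10, 0, 20, 2, -4):
  c_1 = 1·2 + 0·0 + 0·10 + (-1)·(0) + 0·20 + 0·2 + (0)·(-4) = 2
  c_2 = 1·2 + 0·0 + (-1)·(10) + 0·0 + 0·20 + 0·2 + (-2)·(-4) = 0
  c_3 = 0·2 + 0·0 + 0·10 + 0·0 + 0·20 + 1·2 + (0)·(-4) = 2
  c_4 = 1·2 + 0·0 + 2·10 + (-2)·(0) + (-1)·(20) + 0·2 + (0)·(-4) = 2
  c_5 = 0·2 + 0·0 + 0·10 + 1·0 + 0·20 + 0·2 + (0)·(-4) = 0
  c_6 = 2·2 + 0·0 + 4·10 + (-4)·(0) + (-2)·(20) + 0·2 + (1)·(-4) = 0
  c_7 = 0·2 + (-1)·(0) + 0·10 + (-1)·(0) + 0·20 + 0·2 + (0)·(-4) = 0
p = 3; digits c_i = Σ_j d_{ij}·3^j, 0 ≤ d_{ij} < 3:
  c_1 = 2 = 2·3^0
  c_2 = 0
  c_3 = 2 = 2·3^0
  c_4 = 2 = 2·3^0
  c_5 = 0
  c_6 = 0
  c_7 = 0
p-restricted factor λ_0 = (2, 0, 2, 2, 0, 0, 0)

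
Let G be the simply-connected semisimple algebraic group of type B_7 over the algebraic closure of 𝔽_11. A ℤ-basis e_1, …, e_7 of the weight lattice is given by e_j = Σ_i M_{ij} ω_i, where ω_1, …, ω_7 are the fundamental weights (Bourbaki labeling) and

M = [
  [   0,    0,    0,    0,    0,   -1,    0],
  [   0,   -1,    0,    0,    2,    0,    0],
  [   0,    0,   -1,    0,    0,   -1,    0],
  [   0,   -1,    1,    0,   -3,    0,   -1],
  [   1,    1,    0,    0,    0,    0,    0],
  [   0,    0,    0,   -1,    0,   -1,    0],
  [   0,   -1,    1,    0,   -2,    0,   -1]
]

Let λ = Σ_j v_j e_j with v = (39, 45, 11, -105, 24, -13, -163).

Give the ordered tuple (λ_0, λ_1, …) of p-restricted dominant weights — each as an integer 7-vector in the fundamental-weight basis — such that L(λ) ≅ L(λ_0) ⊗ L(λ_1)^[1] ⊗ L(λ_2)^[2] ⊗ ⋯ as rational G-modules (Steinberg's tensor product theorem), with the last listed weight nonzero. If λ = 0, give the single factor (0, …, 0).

((2, 3, 2, 2, 7, 8, 4), (1, 0, 0, 5, 7, 10, 7))

Change of basis e → ω: c = M·v where v = (39, 45, 11, -105, 24, -13, -163):
  c_1 = (0)·(39) + (0)·(45) + (0)·(11) + (0)·(-105) + (0)·(24) + (-1)·(-13) + (0)·(-163) = 13
  c_2 = (0)·(39) + (-1)·(45) + (0)·(11) + (0)·(-105) + (2)·(24) + (0)·(-13) + (0)·(-163) = 3
  c_3 = (0)·(39) + (0)·(45) + (-1)·(11) + (0)·(-105) + (0)·(24) + (-1)·(-13) + (0)·(-163) = 2
  c_4 = (0)·(39) + (-1)·(45) + (1)·(11) + (0)·(-105) + (-3)·(24) + (0)·(-13) + (-1)·(-163) = 57
  c_5 = (1)·(39) + (1)·(45) + (0)·(11) + (0)·(-105) + (0)·(24) + (0)·(-13) + (0)·(-163) = 84
  c_6 = (0)·(39) + (0)·(45) + (0)·(11) + (-1)·(-105) + (0)·(24) + (-1)·(-13) + (0)·(-163) = 118
  c_7 = (0)·(39) + (-1)·(45) + (1)·(11) + (0)·(-105) + (-2)·(24) + (0)·(-13) + (-1)·(-163) = 81
Base-11 expansion of each c_i:
  c_1 = 13 = 2·11^0 + 1·11^1
  c_2 = 3 = 3·11^0
  c_3 = 2 = 2·11^0
  c_4 = 57 = 2·11^0 + 5·11^1
  c_5 = 84 = 7·11^0 + 7·11^1
  c_6 = 118 = 8·11^0 + 10·11^1
  c_7 = 81 = 4·11^0 + 7·11^1
Factor λ_0 = (2, 3, 2, 2, 7, 8, 4)
Factor λ_1 = (1, 0, 0, 5, 7, 10, 7)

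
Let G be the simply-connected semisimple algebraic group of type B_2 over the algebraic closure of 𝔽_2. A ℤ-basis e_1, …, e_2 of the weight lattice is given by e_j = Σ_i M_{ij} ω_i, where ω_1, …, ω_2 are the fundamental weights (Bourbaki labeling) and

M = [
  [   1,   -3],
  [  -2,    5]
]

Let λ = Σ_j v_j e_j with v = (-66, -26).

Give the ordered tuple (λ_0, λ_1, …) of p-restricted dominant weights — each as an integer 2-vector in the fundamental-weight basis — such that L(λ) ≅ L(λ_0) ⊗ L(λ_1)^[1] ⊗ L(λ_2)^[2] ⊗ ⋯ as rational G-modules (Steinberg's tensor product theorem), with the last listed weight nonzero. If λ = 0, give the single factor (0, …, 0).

((0, 0), (0, 1), (1, 0), (1, 0))

In the fundamental-weight basis, λ has coordinates c = M·v (v = (-66, -26)):
  c_1 = 1*-66 + -3*-26 = 12
  c_2 = -2*-66 + 5*-26 = 2
Base-2 expansion of each c_i:
  c_1 = 12 = 0·2^0 + 0·2^1 + 1·2^2 + 1·2^3
  c_2 = 2 = 0·2^0 + 1·2^1
p-restricted factor λ_0 = (0, 0)
p-restricted factor λ_1 = (0, 1)
p-restricted factor λ_2 = (1, 0)
p-restricted factor λ_3 = (1, 0)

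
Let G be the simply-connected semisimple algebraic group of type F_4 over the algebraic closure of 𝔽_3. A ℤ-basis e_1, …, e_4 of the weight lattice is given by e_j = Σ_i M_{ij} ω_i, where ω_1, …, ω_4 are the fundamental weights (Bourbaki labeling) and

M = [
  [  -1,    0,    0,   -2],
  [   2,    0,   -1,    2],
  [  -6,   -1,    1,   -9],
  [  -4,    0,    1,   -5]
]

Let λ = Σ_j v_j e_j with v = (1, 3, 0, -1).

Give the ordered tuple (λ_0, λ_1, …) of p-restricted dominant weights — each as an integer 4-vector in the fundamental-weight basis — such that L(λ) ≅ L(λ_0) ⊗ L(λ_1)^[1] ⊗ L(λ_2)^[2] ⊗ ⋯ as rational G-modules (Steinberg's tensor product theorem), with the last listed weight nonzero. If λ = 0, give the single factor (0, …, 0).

Change of basis e → ω: c = M·v where v = (1, 3, 0, -1):
  c_1 = -1*1 + 0*3 + 0*0 + -2*-1 = 1
  c_2 = 2*1 + 0*3 + -1*0 + 2*-1 = 0
  c_3 = -6*1 + -1*3 + 1*0 + -9*-1 = 0
  c_4 = -4*1 + 0*3 + 1*0 + -5*-1 = 1
p = 3; digits c_i = Σ_j d_{ij}·3^j, 0 ≤ d_{ij} < 3:
  c_1 = 1 = 1·3^0
  c_2 = 0
  c_3 = 0
  c_4 = 1 = 1·3^0
Factor λ_0 = (1, 0, 0, 1)

((1, 0, 0, 1),)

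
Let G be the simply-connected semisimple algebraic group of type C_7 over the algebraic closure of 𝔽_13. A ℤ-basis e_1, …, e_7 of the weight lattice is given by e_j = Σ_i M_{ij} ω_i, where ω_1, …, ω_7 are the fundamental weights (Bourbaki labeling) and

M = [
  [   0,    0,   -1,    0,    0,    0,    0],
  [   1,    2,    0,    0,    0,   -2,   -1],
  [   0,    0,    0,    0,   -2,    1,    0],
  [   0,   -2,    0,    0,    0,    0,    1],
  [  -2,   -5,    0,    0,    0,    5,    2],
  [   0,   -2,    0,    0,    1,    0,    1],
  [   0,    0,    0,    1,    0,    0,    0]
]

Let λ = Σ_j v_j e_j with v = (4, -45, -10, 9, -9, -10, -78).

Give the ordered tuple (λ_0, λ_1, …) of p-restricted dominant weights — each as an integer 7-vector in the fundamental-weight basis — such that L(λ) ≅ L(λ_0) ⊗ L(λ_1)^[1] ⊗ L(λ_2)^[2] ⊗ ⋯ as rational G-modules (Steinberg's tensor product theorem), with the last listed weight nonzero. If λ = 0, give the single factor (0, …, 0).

ω-coordinates c = M·v, v = (4, -45, -10, 9, -9, -10, -78):
  c_1 = 0*4 + 0*-45 + -1*-10 + 0*9 + 0*-9 + 0*-10 + 0*-78 = 10
  c_2 = 1*4 + 2*-45 + 0*-10 + 0*9 + 0*-9 + -2*-10 + -1*-78 = 12
  c_3 = 0*4 + 0*-45 + 0*-10 + 0*9 + -2*-9 + 1*-10 + 0*-78 = 8
  c_4 = 0*4 + -2*-45 + 0*-10 + 0*9 + 0*-9 + 0*-10 + 1*-78 = 12
  c_5 = -2*4 + -5*-45 + 0*-10 + 0*9 + 0*-9 + 5*-10 + 2*-78 = 11
  c_6 = 0*4 + -2*-45 + 0*-10 + 0*9 + 1*-9 + 0*-10 + 1*-78 = 3
  c_7 = 0*4 + 0*-45 + 0*-10 + 1*9 + 0*-9 + 0*-10 + 0*-78 = 9
Base-13 expansion of each c_i:
  c_1 = 10 = 10·13^0
  c_2 = 12 = 12·13^0
  c_3 = 8 = 8·13^0
  c_4 = 12 = 12·13^0
  c_5 = 11 = 11·13^0
  c_6 = 3 = 3·13^0
  c_7 = 9 = 9·13^0
Factor λ_0 = (10, 12, 8, 12, 11, 3, 9)

((10, 12, 8, 12, 11, 3, 9),)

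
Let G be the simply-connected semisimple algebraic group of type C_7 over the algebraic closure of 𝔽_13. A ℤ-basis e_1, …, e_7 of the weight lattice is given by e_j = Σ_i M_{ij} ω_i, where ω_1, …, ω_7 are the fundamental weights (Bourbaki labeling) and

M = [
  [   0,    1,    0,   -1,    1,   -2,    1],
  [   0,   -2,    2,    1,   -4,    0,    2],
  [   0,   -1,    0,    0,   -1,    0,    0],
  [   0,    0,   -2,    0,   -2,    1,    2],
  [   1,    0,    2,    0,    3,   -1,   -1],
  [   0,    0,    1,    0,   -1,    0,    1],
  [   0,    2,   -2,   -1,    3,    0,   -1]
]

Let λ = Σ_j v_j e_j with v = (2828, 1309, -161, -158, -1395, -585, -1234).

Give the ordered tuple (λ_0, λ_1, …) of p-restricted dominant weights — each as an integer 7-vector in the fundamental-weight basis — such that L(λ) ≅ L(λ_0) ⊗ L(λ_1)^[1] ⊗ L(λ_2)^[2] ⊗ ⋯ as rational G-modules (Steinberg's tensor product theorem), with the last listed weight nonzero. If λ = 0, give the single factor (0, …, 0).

((8, 1, 8, 7, 10, 0, 4), (0, 1, 6, 4, 10, 0, 11))

Change of basis e → ω: c = M·v where v = (2828, 1309, -161, -158, -1395, -585, -1234):
  c_1 = (0)·(2828) + (1)·(1309) + (0)·(-161) + (-1)·(-158) + (1)·(-1395) + (-2)·(-585) + (1)·(-1234) = 8
  c_2 = (0)·(2828) + (-2)·(1309) + (2)·(-161) + (1)·(-158) + (-4)·(-1395) + (0)·(-585) + (2)·(-1234) = 14
  c_3 = (0)·(2828) + (-1)·(1309) + (0)·(-161) + (0)·(-158) + (-1)·(-1395) + (0)·(-585) + (0)·(-1234) = 86
  c_4 = (0)·(2828) + (0)·(1309) + (-2)·(-161) + (0)·(-158) + (-2)·(-1395) + (1)·(-585) + (2)·(-1234) = 59
  c_5 = (1)·(2828) + (0)·(1309) + (2)·(-161) + (0)·(-158) + (3)·(-1395) + (-1)·(-585) + (-1)·(-1234) = 140
  c_6 = (0)·(2828) + (0)·(1309) + (1)·(-161) + (0)·(-158) + (-1)·(-1395) + (0)·(-585) + (1)·(-1234) = 0
  c_7 = (0)·(2828) + (2)·(1309) + (-2)·(-161) + (-1)·(-158) + (3)·(-1395) + (0)·(-585) + (-1)·(-1234) = 147
Writing each c_i in base p = 13:
  c_1 = 8 = 8·13^0
  c_2 = 14 = 1·13^0 + 1·13^1
  c_3 = 86 = 8·13^0 + 6·13^1
  c_4 = 59 = 7·13^0 + 4·13^1
  c_5 = 140 = 10·13^0 + 10·13^1
  c_6 = 0
  c_7 = 147 = 4·13^0 + 11·13^1
Factor λ_0 = (8, 1, 8, 7, 10, 0, 4)
Factor λ_1 = (0, 1, 6, 4, 10, 0, 11)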